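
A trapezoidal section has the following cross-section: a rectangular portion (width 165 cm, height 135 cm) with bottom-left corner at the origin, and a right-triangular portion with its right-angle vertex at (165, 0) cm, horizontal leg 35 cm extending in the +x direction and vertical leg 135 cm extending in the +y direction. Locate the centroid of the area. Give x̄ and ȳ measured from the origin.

Part | A | x̄ᵢ | ȳᵢ | A·x̄ᵢ | A·ȳᵢ
rectangular portion | 22275.00 | 82.50 | 67.50 | 1837687.50 | 1503562.50
triangular portion | 2362.50 | 176.67 | 45.00 | 417375.00 | 106312.50
Σ | 24637.50 |  |  | 2255062.50 | 1609875.00
x̄ = 2255062.50 / 24637.50 = 91.53 cm
ȳ = 1609875.00 / 24637.50 = 65.34 cm

x̄ = 91.53 cm, ȳ = 65.34 cm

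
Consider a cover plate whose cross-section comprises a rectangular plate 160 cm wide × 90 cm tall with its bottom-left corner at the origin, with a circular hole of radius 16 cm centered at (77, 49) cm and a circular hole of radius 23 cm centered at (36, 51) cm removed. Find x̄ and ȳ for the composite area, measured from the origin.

Part | A | x̄ᵢ | ȳᵢ | A·x̄ᵢ | A·ȳᵢ
plate | 14400.00 | 80.00 | 45.00 | 1152000.00 | 648000.00
hole 1 | -804.25 | 77.00 | 49.00 | -61927.07 | -39408.14
hole 2 | -1661.90 | 36.00 | 51.00 | -59828.49 | -84757.03
Σ | 11933.85 |  |  | 1030244.44 | 523834.83
x̄ = 1030244.44 / 11933.85 = 86.33 cm
ȳ = 523834.83 / 11933.85 = 43.89 cm

x̄ = 86.33 cm, ȳ = 43.89 cm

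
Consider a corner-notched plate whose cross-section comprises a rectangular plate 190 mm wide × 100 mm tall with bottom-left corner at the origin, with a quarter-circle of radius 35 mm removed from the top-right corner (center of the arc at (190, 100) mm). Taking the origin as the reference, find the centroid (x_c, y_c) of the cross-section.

x_c = 90.73 mm, y_c = 48.13 mm

plate: A = 190 × 100 = 19000.00, centroid at (95.00, 50.00).
removed quarter-circle: A = −¼π·35² = -962.11, centroid at (175.15, 85.15).
ΣA = 18037.89 mm²
ΣAx_c = (19000.00)(95.00) + (-962.11)(175.15) = 1636490.24 mm³
ΣAy_c = (19000.00)(50.00) + (-962.11)(85.15) = 868080.39 mm³
x_c = 1636490.24 / 18037.89 = 90.73 mm
y_c = 868080.39 / 18037.89 = 48.13 mm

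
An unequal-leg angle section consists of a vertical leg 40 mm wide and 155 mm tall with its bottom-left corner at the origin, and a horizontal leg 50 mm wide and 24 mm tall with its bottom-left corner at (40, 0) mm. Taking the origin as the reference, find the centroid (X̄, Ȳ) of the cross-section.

vertical leg: A = 40 × 155 = 6200.00, centroid at (20.00, 77.50).
horizontal leg: A = 50 × 24 = 1200.00, centroid at (65.00, 12.00).
ΣA = 7400.00 mm², ΣAX̄ = 202000.00 mm³, ΣAȲ = 494900.00 mm³.
X̄ = 202000.00/7400.00 = 27.30 mm; Ȳ = 494900.00/7400.00 = 66.88 mm.

X̄ = 27.30 mm, Ȳ = 66.88 mm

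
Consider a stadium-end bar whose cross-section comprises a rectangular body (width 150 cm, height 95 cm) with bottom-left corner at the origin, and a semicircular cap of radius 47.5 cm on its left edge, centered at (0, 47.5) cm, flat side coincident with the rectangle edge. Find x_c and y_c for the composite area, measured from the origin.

x_c = 56.05 cm, y_c = 47.50 cm

Part | A | x̄ᵢ | ȳᵢ | A·x̄ᵢ | A·ȳᵢ
rectangular body | 14250.00 | 75.00 | 47.50 | 1068750.00 | 676875.00
semicircular end | 3544.11 | -20.16 | 47.50 | -71447.92 | 168345.19
Σ | 17794.11 |  |  | 997302.08 | 845220.19
x_c = 997302.08 / 17794.11 = 56.05 cm
y_c = 845220.19 / 17794.11 = 47.50 cm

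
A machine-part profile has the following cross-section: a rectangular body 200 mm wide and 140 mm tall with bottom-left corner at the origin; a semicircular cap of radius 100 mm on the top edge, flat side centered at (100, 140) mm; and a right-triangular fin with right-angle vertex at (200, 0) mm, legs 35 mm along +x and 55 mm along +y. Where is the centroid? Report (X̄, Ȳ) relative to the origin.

rectangular body: A = 200 × 140 = 28000.00, centroid at (100.00, 70.00).
semicircular top: A = ½π·100² = 15707.96, centroid at (100.00, 182.44).
triangular fin: A = ½·35·55 = 962.50, centroid at (211.67, 18.33).
ΣA = 44670.46 mm², ΣAX̄ = 4574525.49 mm³, ΣAȲ = 4843427.36 mm³.
X̄ = 4574525.49/44670.46 = 102.41 mm; Ȳ = 4843427.36/44670.46 = 108.43 mm.

X̄ = 102.41 mm, Ȳ = 108.43 mm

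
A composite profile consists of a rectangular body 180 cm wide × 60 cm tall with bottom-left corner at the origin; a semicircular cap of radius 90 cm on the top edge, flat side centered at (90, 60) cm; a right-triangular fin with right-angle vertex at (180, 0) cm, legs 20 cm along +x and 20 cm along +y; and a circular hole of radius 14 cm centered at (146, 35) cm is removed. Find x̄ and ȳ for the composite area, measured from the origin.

x̄ = 89.34 cm, ȳ = 67.22 cm

Part | A | x̄ᵢ | ȳᵢ | A·x̄ᵢ | A·ȳᵢ
rectangular body | 10800.00 | 90.00 | 30.00 | 972000.00 | 324000.00
semicircular top | 12723.45 | 90.00 | 98.20 | 1145110.52 | 1249407.01
triangular fin | 200.00 | 186.67 | 6.67 | 37333.33 | 1333.33
hole | -615.75 | 146.00 | 35.00 | -89899.82 | -21551.33
Σ | 23107.70 |  |  | 2064544.04 | 1553189.02
x̄ = 2064544.04 / 23107.70 = 89.34 cm
ȳ = 1553189.02 / 23107.70 = 67.22 cm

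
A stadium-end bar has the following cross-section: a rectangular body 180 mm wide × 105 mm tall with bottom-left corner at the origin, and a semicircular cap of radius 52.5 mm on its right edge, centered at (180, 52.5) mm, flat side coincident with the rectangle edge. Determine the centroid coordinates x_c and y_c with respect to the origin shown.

rectangular body: A = 180 × 105 = 18900.00, centroid at (90.00, 52.50).
semicircular end: A = ½π·52.5² = 4329.51, centroid at (202.28, 52.50).
ΣA = 23229.51 mm²
ΣAx_c = (18900.00)(90.00) + (4329.51)(202.28) = 2576780.08 mm³
ΣAy_c = (18900.00)(52.50) + (4329.51)(52.50) = 1219549.14 mm³
x_c = 2576780.08 / 23229.51 = 110.93 mm
y_c = 1219549.14 / 23229.51 = 52.50 mm

x_c = 110.93 mm, y_c = 52.50 mm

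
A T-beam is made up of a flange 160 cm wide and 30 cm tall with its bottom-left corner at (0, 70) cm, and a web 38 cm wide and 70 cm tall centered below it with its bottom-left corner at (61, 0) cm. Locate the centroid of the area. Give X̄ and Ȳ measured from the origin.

X̄ = 80.00 cm, Ȳ = 67.17 cm

web: A = 38 × 70 = 2660.00, centroid at (80.00, 35.00).
flange: A = 160 × 30 = 4800.00, centroid at (80.00, 85.00).
ΣA = 7460.00 cm², ΣAX̄ = 596800.00 cm³, ΣAȲ = 501100.00 cm³.
X̄ = 596800.00/7460.00 = 80.00 cm; Ȳ = 501100.00/7460.00 = 67.17 cm.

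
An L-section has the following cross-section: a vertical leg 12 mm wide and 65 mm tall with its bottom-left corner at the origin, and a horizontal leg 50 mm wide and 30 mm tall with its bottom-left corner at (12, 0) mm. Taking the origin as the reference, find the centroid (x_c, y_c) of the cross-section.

x_c = 26.39 mm, y_c = 20.99 mm

vertical leg: A = 12 × 65 = 780.00, centroid at (6.00, 32.50).
horizontal leg: A = 50 × 30 = 1500.00, centroid at (37.00, 15.00).
ΣA = 2280.00 mm², ΣAx_c = 60180.00 mm³, ΣAy_c = 47850.00 mm³.
x_c = 60180.00/2280.00 = 26.39 mm; y_c = 47850.00/2280.00 = 20.99 mm.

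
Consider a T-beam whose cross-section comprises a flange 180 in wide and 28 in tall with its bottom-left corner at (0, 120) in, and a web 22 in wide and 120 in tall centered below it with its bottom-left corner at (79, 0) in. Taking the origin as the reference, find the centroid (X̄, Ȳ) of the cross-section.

X̄ = 90.00 in, Ȳ = 108.56 in

Part | A | x̄ᵢ | ȳᵢ | A·x̄ᵢ | A·ȳᵢ
web | 2640.00 | 90.00 | 60.00 | 237600.00 | 158400.00
flange | 5040.00 | 90.00 | 134.00 | 453600.00 | 675360.00
Σ | 7680.00 |  |  | 691200.00 | 833760.00
X̄ = 691200.00 / 7680.00 = 90.00 in
Ȳ = 833760.00 / 7680.00 = 108.56 in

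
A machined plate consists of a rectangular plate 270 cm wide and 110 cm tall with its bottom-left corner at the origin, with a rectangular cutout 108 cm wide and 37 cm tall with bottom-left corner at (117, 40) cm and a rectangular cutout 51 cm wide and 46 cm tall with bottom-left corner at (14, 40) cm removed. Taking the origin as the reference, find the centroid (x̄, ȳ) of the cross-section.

Part | A | x̄ᵢ | ȳᵢ | A·x̄ᵢ | A·ȳᵢ
plate | 29700.00 | 135.00 | 55.00 | 4009500.00 | 1633500.00
hole 1 | -3996.00 | 171.00 | 58.50 | -683316.00 | -233766.00
hole 2 | -2346.00 | 39.50 | 63.00 | -92667.00 | -147798.00
Σ | 23358.00 |  |  | 3233517.00 | 1251936.00
x̄ = 3233517.00 / 23358.00 = 138.43 cm
ȳ = 1251936.00 / 23358.00 = 53.60 cm

x̄ = 138.43 cm, ȳ = 53.60 cm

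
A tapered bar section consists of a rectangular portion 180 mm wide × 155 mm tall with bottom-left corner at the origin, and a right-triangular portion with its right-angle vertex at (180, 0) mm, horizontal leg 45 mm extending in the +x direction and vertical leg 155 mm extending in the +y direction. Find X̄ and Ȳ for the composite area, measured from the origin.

X̄ = 101.67 mm, Ȳ = 74.63 mm

rectangular portion: A = 180 × 155 = 27900.00, centroid at (90.00, 77.50).
triangular portion: A = ½·45·155 = 3487.50, centroid at (195.00, 51.67).
ΣA = 31387.50 mm², ΣAX̄ = 3191062.50 mm³, ΣAȲ = 2342437.50 mm³.
X̄ = 3191062.50/31387.50 = 101.67 mm; Ȳ = 2342437.50/31387.50 = 74.63 mm.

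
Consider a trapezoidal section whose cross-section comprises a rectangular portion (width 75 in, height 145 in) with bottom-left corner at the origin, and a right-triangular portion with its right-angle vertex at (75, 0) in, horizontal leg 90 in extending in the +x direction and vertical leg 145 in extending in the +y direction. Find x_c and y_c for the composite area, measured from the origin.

x_c = 62.81 in, y_c = 63.44 in

rectangular portion: A = 75 × 145 = 10875.00, centroid at (37.50, 72.50).
triangular portion: A = ½·90·145 = 6525.00, centroid at (105.00, 48.33).
ΣA = 17400.00 in², ΣAx_c = 1092937.50 in³, ΣAy_c = 1103812.50 in³.
x_c = 1092937.50/17400.00 = 62.81 in; y_c = 1103812.50/17400.00 = 63.44 in.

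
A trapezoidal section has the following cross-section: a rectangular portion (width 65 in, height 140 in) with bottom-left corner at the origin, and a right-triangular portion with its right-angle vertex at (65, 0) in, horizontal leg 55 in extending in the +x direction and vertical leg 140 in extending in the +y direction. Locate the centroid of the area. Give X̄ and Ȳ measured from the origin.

rectangular portion: A = 65 × 140 = 9100.00, centroid at (32.50, 70.00).
triangular portion: A = ½·55·140 = 3850.00, centroid at (83.33, 46.67).
ΣA = 12950.00 in², ΣAX̄ = 616583.33 in³, ΣAȲ = 816666.67 in³.
X̄ = 616583.33/12950.00 = 47.61 in; Ȳ = 816666.67/12950.00 = 63.06 in.

X̄ = 47.61 in, Ȳ = 63.06 in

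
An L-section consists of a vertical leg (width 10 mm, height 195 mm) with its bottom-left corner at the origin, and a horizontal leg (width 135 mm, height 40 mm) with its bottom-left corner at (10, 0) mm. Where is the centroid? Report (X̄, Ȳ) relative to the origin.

vertical leg: A = 10 × 195 = 1950.00, centroid at (5.00, 97.50).
horizontal leg: A = 135 × 40 = 5400.00, centroid at (77.50, 20.00).
ΣA = 7350.00 mm², ΣAX̄ = 428250.00 mm³, ΣAȲ = 298125.00 mm³.
X̄ = 428250.00/7350.00 = 58.27 mm; Ȳ = 298125.00/7350.00 = 40.56 mm.

X̄ = 58.27 mm, Ȳ = 40.56 mm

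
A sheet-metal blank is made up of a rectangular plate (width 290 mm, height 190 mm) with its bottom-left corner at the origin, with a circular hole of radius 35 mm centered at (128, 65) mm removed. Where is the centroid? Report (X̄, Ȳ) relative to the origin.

plate: A = 290 × 190 = 55100.00, centroid at (145.00, 95.00).
hole: A = −π·35² = -3848.45, centroid at (128.00, 65.00).
ΣA = 51251.55 mm², ΣAX̄ = 7496898.27 mm³, ΣAȲ = 4984350.68 mm³.
X̄ = 7496898.27/51251.55 = 146.28 mm; Ȳ = 4984350.68/51251.55 = 97.25 mm.

X̄ = 146.28 mm, Ȳ = 97.25 mm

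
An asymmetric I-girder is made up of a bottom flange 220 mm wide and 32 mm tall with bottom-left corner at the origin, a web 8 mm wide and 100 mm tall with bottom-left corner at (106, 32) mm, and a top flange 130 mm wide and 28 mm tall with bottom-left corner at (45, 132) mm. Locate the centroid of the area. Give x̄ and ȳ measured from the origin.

x̄ = 110.00 mm, ȳ = 61.82 mm

bottom flange: A = 220 × 32 = 7040.00, centroid at (110.00, 16.00).
web: A = 8 × 100 = 800.00, centroid at (110.00, 82.00).
top flange: A = 130 × 28 = 3640.00, centroid at (110.00, 146.00).
ΣA = 11480.00 mm², ΣAx̄ = 1262800.00 mm³, ΣAȳ = 709680.00 mm³.
x̄ = 1262800.00/11480.00 = 110.00 mm; ȳ = 709680.00/11480.00 = 61.82 mm.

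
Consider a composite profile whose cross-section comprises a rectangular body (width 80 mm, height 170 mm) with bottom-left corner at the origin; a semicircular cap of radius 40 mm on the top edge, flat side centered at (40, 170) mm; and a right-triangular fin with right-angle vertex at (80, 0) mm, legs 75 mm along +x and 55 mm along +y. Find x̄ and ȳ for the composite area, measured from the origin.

rectangular body: A = 80 × 170 = 13600.00, centroid at (40.00, 85.00).
semicircular top: A = ½π·40² = 2513.27, centroid at (40.00, 186.98).
triangular fin: A = ½·75·55 = 2062.50, centroid at (105.00, 18.33).
ΣA = 18175.77 mm², ΣAx̄ = 861093.46 mm³, ΣAȳ = 1663735.77 mm³.
x̄ = 861093.46/18175.77 = 47.38 mm; ȳ = 1663735.77/18175.77 = 91.54 mm.

x̄ = 47.38 mm, ȳ = 91.54 mm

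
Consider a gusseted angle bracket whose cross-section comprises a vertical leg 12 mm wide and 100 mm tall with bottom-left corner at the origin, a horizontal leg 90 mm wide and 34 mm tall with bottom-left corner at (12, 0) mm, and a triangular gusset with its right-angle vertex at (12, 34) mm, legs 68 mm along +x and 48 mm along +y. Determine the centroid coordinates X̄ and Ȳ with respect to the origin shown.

X̄ = 40.43 mm, Ȳ = 32.86 mm

vertical leg: A = 12 × 100 = 1200.00, centroid at (6.00, 50.00).
horizontal leg: A = 90 × 34 = 3060.00, centroid at (57.00, 17.00).
gusset: A = ½·68·48 = 1632.00, centroid at (34.67, 50.00).
ΣA = 5892.00 mm², ΣAX̄ = 238196.00 mm³, ΣAȲ = 193620.00 mm³.
X̄ = 238196.00/5892.00 = 40.43 mm; Ȳ = 193620.00/5892.00 = 32.86 mm.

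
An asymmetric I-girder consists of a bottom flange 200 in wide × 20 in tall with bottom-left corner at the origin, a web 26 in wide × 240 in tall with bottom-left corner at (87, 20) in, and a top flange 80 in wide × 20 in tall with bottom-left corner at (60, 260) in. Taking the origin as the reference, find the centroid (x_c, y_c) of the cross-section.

x_c = 100.00 in, y_c = 113.65 in

Part | A | x̄ᵢ | ȳᵢ | A·x̄ᵢ | A·ȳᵢ
bottom flange | 4000.00 | 100.00 | 10.00 | 400000.00 | 40000.00
web | 6240.00 | 100.00 | 140.00 | 624000.00 | 873600.00
top flange | 1600.00 | 100.00 | 270.00 | 160000.00 | 432000.00
Σ | 11840.00 |  |  | 1184000.00 | 1345600.00
x_c = 1184000.00 / 11840.00 = 100.00 in
y_c = 1345600.00 / 11840.00 = 113.65 in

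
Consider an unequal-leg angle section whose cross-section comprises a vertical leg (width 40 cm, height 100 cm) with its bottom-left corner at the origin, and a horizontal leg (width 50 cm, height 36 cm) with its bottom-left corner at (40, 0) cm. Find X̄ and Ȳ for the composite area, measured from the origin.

X̄ = 33.97 cm, Ȳ = 40.07 cm

Part | A | x̄ᵢ | ȳᵢ | A·x̄ᵢ | A·ȳᵢ
vertical leg | 4000.00 | 20.00 | 50.00 | 80000.00 | 200000.00
horizontal leg | 1800.00 | 65.00 | 18.00 | 117000.00 | 32400.00
Σ | 5800.00 |  |  | 197000.00 | 232400.00
X̄ = 197000.00 / 5800.00 = 33.97 cm
Ȳ = 232400.00 / 5800.00 = 40.07 cm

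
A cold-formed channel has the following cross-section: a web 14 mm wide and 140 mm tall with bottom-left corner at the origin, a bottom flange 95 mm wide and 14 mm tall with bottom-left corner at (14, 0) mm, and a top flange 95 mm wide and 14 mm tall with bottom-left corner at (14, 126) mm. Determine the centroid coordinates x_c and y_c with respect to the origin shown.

x_c = 38.38 mm, y_c = 70.00 mm

web: A = 14 × 140 = 1960.00, centroid at (7.00, 70.00).
bottom flange: A = 95 × 14 = 1330.00, centroid at (61.50, 7.00).
top flange: A = 95 × 14 = 1330.00, centroid at (61.50, 133.00).
ΣA = 4620.00 mm², ΣAx_c = 177310.00 mm³, ΣAy_c = 323400.00 mm³.
x_c = 177310.00/4620.00 = 38.38 mm; y_c = 323400.00/4620.00 = 70.00 mm.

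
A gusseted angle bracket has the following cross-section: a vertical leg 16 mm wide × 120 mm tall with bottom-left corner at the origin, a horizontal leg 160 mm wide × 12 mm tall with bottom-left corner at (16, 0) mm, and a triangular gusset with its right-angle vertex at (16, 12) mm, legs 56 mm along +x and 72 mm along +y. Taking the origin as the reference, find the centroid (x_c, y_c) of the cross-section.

x_c = 46.03 mm, y_c = 34.03 mm

vertical leg: A = 16 × 120 = 1920.00, centroid at (8.00, 60.00).
horizontal leg: A = 160 × 12 = 1920.00, centroid at (96.00, 6.00).
gusset: A = ½·56·72 = 2016.00, centroid at (34.67, 36.00).
ΣA = 5856.00 mm²
ΣAx_c = (1920.00)(8.00) + (1920.00)(96.00) + (2016.00)(34.67) = 269568.00 mm³
ΣAy_c = (1920.00)(60.00) + (1920.00)(6.00) + (2016.00)(36.00) = 199296.00 mm³
x_c = 269568.00 / 5856.00 = 46.03 mm
y_c = 199296.00 / 5856.00 = 34.03 mm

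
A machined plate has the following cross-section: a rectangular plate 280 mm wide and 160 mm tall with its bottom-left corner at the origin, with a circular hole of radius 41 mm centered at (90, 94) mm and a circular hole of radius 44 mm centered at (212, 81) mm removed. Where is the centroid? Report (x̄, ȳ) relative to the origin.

Part | A | x̄ᵢ | ȳᵢ | A·x̄ᵢ | A·ȳᵢ
plate | 44800.00 | 140.00 | 80.00 | 6272000.00 | 3584000.00
hole 1 | -5281.02 | 90.00 | 94.00 | -475291.55 | -496415.62
hole 2 | -6082.12 | 212.00 | 81.00 | -1289410.16 | -492651.99
Σ | 33436.86 |  |  | 4507298.29 | 2594932.38
x̄ = 4507298.29 / 33436.86 = 134.80 mm
ȳ = 2594932.38 / 33436.86 = 77.61 mm

x̄ = 134.80 mm, ȳ = 77.61 mm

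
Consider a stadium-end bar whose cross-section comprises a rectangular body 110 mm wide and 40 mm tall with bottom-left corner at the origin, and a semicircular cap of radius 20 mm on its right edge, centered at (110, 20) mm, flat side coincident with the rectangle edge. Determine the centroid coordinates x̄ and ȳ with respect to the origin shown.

Part | A | x̄ᵢ | ȳᵢ | A·x̄ᵢ | A·ȳᵢ
rectangular body | 4400.00 | 55.00 | 20.00 | 242000.00 | 88000.00
semicircular end | 628.32 | 118.49 | 20.00 | 74448.37 | 12566.37
Σ | 5028.32 |  |  | 316448.37 | 100566.37
x̄ = 316448.37 / 5028.32 = 62.93 mm
ȳ = 100566.37 / 5028.32 = 20.00 mm

x̄ = 62.93 mm, ȳ = 20.00 mm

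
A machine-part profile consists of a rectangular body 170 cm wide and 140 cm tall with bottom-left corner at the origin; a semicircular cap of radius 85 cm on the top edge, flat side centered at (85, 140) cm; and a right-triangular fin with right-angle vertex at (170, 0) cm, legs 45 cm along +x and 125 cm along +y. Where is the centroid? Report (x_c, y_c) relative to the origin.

x_c = 92.41 cm, y_c = 99.61 cm

rectangular body: A = 170 × 140 = 23800.00, centroid at (85.00, 70.00).
semicircular top: A = ½π·85² = 11349.00, centroid at (85.00, 176.08).
triangular fin: A = ½·45·125 = 2812.50, centroid at (185.00, 41.67).
ΣA = 37961.50 cm², ΣAx_c = 3507977.79 cm³, ΣAy_c = 3781464.65 cm³.
x_c = 3507977.79/37961.50 = 92.41 cm; y_c = 3781464.65/37961.50 = 99.61 cm.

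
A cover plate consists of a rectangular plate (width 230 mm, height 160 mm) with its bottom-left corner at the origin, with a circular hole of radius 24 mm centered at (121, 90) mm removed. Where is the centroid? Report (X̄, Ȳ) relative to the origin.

X̄ = 114.69 mm, Ȳ = 79.48 mm

Part | A | x̄ᵢ | ȳᵢ | A·x̄ᵢ | A·ȳᵢ
plate | 36800.00 | 115.00 | 80.00 | 4232000.00 | 2944000.00
hole | -1809.56 | 121.00 | 90.00 | -218956.44 | -162860.16
Σ | 34990.44 |  |  | 4013043.56 | 2781139.84
X̄ = 4013043.56 / 34990.44 = 114.69 mm
Ȳ = 2781139.84 / 34990.44 = 79.48 mm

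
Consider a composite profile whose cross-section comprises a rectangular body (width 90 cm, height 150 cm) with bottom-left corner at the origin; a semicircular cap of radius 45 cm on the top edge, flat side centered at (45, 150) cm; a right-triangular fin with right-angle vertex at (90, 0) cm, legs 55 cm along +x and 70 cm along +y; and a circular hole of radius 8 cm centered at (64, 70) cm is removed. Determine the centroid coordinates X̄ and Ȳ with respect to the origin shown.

rectangular body: A = 90 × 150 = 13500.00, centroid at (45.00, 75.00).
semicircular top: A = ½π·45² = 3180.86, centroid at (45.00, 169.10).
triangular fin: A = ½·55·70 = 1925.00, centroid at (108.33, 23.33).
hole: A = −π·8² = -201.06, centroid at (64.00, 70.00).
ΣA = 18404.80 cm², ΣAX̄ = 946312.52 cm³, ΣAȲ = 1581221.72 cm³.
X̄ = 946312.52/18404.80 = 51.42 cm; Ȳ = 1581221.72/18404.80 = 85.91 cm.

X̄ = 51.42 cm, Ȳ = 85.91 cm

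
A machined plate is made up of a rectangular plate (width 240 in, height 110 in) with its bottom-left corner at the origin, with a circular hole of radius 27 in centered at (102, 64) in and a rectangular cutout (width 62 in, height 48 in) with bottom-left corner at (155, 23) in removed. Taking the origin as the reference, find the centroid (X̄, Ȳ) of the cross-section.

X̄ = 112.66 in, Ȳ = 55.15 in

plate: A = 240 × 110 = 26400.00, centroid at (120.00, 55.00).
hole 1: A = −π·27² = -2290.22, centroid at (102.00, 64.00).
hole 2: A = −(62 × 48) = -2976.00, centroid at (186.00, 47.00).
ΣA = 21133.78 in²
ΣAX̄ = (26400.00)(120.00) + (-2290.22)(102.00) + (-2976.00)(186.00) = 2380861.45 in³
ΣAȲ = (26400.00)(55.00) + (-2290.22)(64.00) + (-2976.00)(47.00) = 1165553.85 in³
X̄ = 2380861.45 / 21133.78 = 112.66 in
Ȳ = 1165553.85 / 21133.78 = 55.15 in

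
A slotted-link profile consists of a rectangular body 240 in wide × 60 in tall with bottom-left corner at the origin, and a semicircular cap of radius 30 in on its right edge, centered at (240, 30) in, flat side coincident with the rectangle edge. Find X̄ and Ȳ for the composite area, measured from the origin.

X̄ = 131.87 in, Ȳ = 30.00 in

rectangular body: A = 240 × 60 = 14400.00, centroid at (120.00, 30.00).
semicircular end: A = ½π·30² = 1413.72, centroid at (252.73, 30.00).
ΣA = 15813.72 in²
ΣAX̄ = (14400.00)(120.00) + (1413.72)(252.73) = 2085292.01 in³
ΣAȲ = (14400.00)(30.00) + (1413.72)(30.00) = 474411.50 in³
X̄ = 2085292.01 / 15813.72 = 131.87 in
Ȳ = 474411.50 / 15813.72 = 30.00 in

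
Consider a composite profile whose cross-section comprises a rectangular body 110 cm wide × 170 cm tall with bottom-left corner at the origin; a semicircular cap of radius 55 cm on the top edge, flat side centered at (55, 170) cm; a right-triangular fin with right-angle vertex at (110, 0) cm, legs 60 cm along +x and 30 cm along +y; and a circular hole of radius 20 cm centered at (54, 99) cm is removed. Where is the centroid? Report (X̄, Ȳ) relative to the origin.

rectangular body: A = 110 × 170 = 18700.00, centroid at (55.00, 85.00).
semicircular top: A = ½π·55² = 4751.66, centroid at (55.00, 193.34).
triangular fin: A = ½·60·30 = 900.00, centroid at (130.00, 10.00).
hole: A = −π·20² = -1256.64, centroid at (54.00, 99.00).
ΣA = 23095.02 cm²
ΣAX̄ = (18700.00)(55.00) + (4751.66)(55.00) + (900.00)(130.00) + (-1256.64)(54.00) = 1338982.84 cm³
ΣAȲ = (18700.00)(85.00) + (4751.66)(193.34) + (900.00)(10.00) + (-1256.64)(99.00) = 2392791.61 cm³
X̄ = 1338982.84 / 23095.02 = 57.98 cm
Ȳ = 2392791.61 / 23095.02 = 103.61 cm

X̄ = 57.98 cm, Ȳ = 103.61 cm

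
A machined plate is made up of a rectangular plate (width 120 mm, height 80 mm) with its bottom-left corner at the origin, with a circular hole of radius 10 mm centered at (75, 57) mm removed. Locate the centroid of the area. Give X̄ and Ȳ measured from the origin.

X̄ = 59.49 mm, Ȳ = 39.42 mm

Part | A | x̄ᵢ | ȳᵢ | A·x̄ᵢ | A·ȳᵢ
plate | 9600.00 | 60.00 | 40.00 | 576000.00 | 384000.00
hole | -314.16 | 75.00 | 57.00 | -23561.94 | -17907.08
Σ | 9285.84 |  |  | 552438.06 | 366092.92
X̄ = 552438.06 / 9285.84 = 59.49 mm
Ȳ = 366092.92 / 9285.84 = 39.42 mm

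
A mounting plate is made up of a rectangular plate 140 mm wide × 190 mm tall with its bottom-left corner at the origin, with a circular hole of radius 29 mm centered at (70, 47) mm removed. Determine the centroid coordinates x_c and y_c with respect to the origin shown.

plate: A = 140 × 190 = 26600.00, centroid at (70.00, 95.00).
hole: A = −π·29² = -2642.08, centroid at (70.00, 47.00).
ΣA = 23957.92 mm², ΣAx_c = 1677054.44 mm³, ΣAy_c = 2402822.27 mm³.
x_c = 1677054.44/23957.92 = 70.00 mm; y_c = 2402822.27/23957.92 = 100.29 mm.

x_c = 70.00 mm, y_c = 100.29 mm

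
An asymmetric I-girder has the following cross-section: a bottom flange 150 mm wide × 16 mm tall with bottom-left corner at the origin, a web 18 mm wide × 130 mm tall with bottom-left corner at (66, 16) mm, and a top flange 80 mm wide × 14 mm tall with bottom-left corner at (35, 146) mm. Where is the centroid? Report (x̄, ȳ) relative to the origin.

bottom flange: A = 150 × 16 = 2400.00, centroid at (75.00, 8.00).
web: A = 18 × 130 = 2340.00, centroid at (75.00, 81.00).
top flange: A = 80 × 14 = 1120.00, centroid at (75.00, 153.00).
ΣA = 5860.00 mm², ΣAx̄ = 439500.00 mm³, ΣAȳ = 380100.00 mm³.
x̄ = 439500.00/5860.00 = 75.00 mm; ȳ = 380100.00/5860.00 = 64.86 mm.

x̄ = 75.00 mm, ȳ = 64.86 mm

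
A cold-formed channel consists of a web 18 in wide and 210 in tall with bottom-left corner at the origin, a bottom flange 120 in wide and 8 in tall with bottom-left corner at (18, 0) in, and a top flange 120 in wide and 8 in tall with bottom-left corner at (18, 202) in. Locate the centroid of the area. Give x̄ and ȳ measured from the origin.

Part | A | x̄ᵢ | ȳᵢ | A·x̄ᵢ | A·ȳᵢ
web | 3780.00 | 9.00 | 105.00 | 34020.00 | 396900.00
bottom flange | 960.00 | 78.00 | 4.00 | 74880.00 | 3840.00
top flange | 960.00 | 78.00 | 206.00 | 74880.00 | 197760.00
Σ | 5700.00 |  |  | 183780.00 | 598500.00
x̄ = 183780.00 / 5700.00 = 32.24 in
ȳ = 598500.00 / 5700.00 = 105.00 in

x̄ = 32.24 in, ȳ = 105.00 in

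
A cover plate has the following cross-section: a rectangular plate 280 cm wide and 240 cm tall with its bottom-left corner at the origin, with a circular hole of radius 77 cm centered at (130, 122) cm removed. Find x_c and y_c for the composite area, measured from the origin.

x_c = 143.83 cm, y_c = 119.23 cm

plate: A = 280 × 240 = 67200.00, centroid at (140.00, 120.00).
hole: A = −π·77² = -18626.50, centroid at (130.00, 122.00).
ΣA = 48573.50 cm², ΣAx_c = 6986554.63 cm³, ΣAy_c = 5791566.65 cm³.
x_c = 6986554.63/48573.50 = 143.83 cm; y_c = 5791566.65/48573.50 = 119.23 cm.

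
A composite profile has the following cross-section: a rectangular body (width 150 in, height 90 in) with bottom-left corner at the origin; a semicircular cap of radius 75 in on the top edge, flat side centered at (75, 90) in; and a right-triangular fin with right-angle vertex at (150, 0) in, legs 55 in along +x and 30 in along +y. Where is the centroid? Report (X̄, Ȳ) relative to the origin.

X̄ = 78.32 in, Ȳ = 73.06 in

rectangular body: A = 150 × 90 = 13500.00, centroid at (75.00, 45.00).
semicircular top: A = ½π·75² = 8835.73, centroid at (75.00, 121.83).
triangular fin: A = ½·55·30 = 825.00, centroid at (168.33, 10.00).
ΣA = 23160.73 in²
ΣAX̄ = (13500.00)(75.00) + (8835.73)(75.00) + (825.00)(168.33) = 1814054.70 in³
ΣAȲ = (13500.00)(45.00) + (8835.73)(121.83) + (825.00)(10.00) = 1692215.64 in³
X̄ = 1814054.70 / 23160.73 = 78.32 in
Ȳ = 1692215.64 / 23160.73 = 73.06 in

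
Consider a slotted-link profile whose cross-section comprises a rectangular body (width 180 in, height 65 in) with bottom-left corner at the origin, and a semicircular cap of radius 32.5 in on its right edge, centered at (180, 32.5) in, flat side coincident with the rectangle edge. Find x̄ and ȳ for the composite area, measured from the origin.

rectangular body: A = 180 × 65 = 11700.00, centroid at (90.00, 32.50).
semicircular end: A = ½π·32.5² = 1659.15, centroid at (193.79, 32.50).
ΣA = 13359.15 in²
ΣAx̄ = (11700.00)(90.00) + (1659.15)(193.79) = 1374533.07 in³
ΣAȳ = (11700.00)(32.50) + (1659.15)(32.50) = 434172.49 in³
x̄ = 1374533.07 / 13359.15 = 102.89 in
ȳ = 434172.49 / 13359.15 = 32.50 in

x̄ = 102.89 in, ȳ = 32.50 in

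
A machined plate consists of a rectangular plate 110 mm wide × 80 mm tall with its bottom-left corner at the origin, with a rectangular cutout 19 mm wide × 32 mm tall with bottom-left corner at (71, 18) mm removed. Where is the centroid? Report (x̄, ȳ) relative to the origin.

plate: A = 110 × 80 = 8800.00, centroid at (55.00, 40.00).
hole: A = −(19 × 32) = -608.00, centroid at (80.50, 34.00).
ΣA = 8192.00 mm², ΣAx̄ = 435056.00 mm³, ΣAȳ = 331328.00 mm³.
x̄ = 435056.00/8192.00 = 53.11 mm; ȳ = 331328.00/8192.00 = 40.45 mm.

x̄ = 53.11 mm, ȳ = 40.45 mm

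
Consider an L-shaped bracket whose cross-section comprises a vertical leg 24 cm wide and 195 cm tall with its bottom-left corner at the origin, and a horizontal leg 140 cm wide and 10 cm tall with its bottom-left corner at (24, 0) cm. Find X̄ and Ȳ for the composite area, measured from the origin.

Part | A | x̄ᵢ | ȳᵢ | A·x̄ᵢ | A·ȳᵢ
vertical leg | 4680.00 | 12.00 | 97.50 | 56160.00 | 456300.00
horizontal leg | 1400.00 | 94.00 | 5.00 | 131600.00 | 7000.00
Σ | 6080.00 |  |  | 187760.00 | 463300.00
X̄ = 187760.00 / 6080.00 = 30.88 cm
Ȳ = 463300.00 / 6080.00 = 76.20 cm

X̄ = 30.88 cm, Ȳ = 76.20 cm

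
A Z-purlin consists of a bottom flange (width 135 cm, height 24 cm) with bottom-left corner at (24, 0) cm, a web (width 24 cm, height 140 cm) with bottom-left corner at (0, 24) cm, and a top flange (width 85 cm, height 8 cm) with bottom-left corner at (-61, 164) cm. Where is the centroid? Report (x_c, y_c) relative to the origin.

x_c = 44.53 cm, y_c = 64.42 cm

bottom flange: A = 135 × 24 = 3240.00, centroid at (91.50, 12.00).
web: A = 24 × 140 = 3360.00, centroid at (12.00, 94.00).
top flange: A = 85 × 8 = 680.00, centroid at (-18.50, 168.00).
ΣA = 7280.00 cm², ΣAx_c = 324200.00 cm³, ΣAy_c = 468960.00 cm³.
x_c = 324200.00/7280.00 = 44.53 cm; y_c = 468960.00/7280.00 = 64.42 cm.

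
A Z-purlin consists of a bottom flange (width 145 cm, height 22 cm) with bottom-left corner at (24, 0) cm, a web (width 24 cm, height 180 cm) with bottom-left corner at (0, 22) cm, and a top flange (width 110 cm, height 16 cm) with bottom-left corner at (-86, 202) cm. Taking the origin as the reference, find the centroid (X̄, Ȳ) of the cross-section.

bottom flange: A = 145 × 22 = 3190.00, centroid at (96.50, 11.00).
web: A = 24 × 180 = 4320.00, centroid at (12.00, 112.00).
top flange: A = 110 × 16 = 1760.00, centroid at (-31.00, 210.00).
ΣA = 9270.00 cm²
ΣAX̄ = (3190.00)(96.50) + (4320.00)(12.00) + (1760.00)(-31.00) = 305115.00 cm³
ΣAȲ = (3190.00)(11.00) + (4320.00)(112.00) + (1760.00)(210.00) = 888530.00 cm³
X̄ = 305115.00 / 9270.00 = 32.91 cm
Ȳ = 888530.00 / 9270.00 = 95.85 cm

X̄ = 32.91 cm, Ȳ = 95.85 cm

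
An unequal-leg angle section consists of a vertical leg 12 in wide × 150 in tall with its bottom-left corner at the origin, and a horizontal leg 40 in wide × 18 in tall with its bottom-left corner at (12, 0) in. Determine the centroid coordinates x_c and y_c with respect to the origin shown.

vertical leg: A = 12 × 150 = 1800.00, centroid at (6.00, 75.00).
horizontal leg: A = 40 × 18 = 720.00, centroid at (32.00, 9.00).
ΣA = 2520.00 in², ΣAx_c = 33840.00 in³, ΣAy_c = 141480.00 in³.
x_c = 33840.00/2520.00 = 13.43 in; y_c = 141480.00/2520.00 = 56.14 in.

x_c = 13.43 in, y_c = 56.14 in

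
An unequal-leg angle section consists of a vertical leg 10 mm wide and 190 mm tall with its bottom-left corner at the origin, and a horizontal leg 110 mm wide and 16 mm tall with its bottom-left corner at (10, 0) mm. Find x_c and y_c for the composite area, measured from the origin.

Part | A | x̄ᵢ | ȳᵢ | A·x̄ᵢ | A·ȳᵢ
vertical leg | 1900.00 | 5.00 | 95.00 | 9500.00 | 180500.00
horizontal leg | 1760.00 | 65.00 | 8.00 | 114400.00 | 14080.00
Σ | 3660.00 |  |  | 123900.00 | 194580.00
x_c = 123900.00 / 3660.00 = 33.85 mm
y_c = 194580.00 / 3660.00 = 53.16 mm

x_c = 33.85 mm, y_c = 53.16 mm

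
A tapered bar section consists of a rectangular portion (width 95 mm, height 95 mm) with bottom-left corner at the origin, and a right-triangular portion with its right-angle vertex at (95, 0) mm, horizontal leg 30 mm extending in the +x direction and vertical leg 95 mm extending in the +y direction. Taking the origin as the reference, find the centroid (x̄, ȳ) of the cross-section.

rectangular portion: A = 95 × 95 = 9025.00, centroid at (47.50, 47.50).
triangular portion: A = ½·30·95 = 1425.00, centroid at (105.00, 31.67).
ΣA = 10450.00 mm², ΣAx̄ = 578312.50 mm³, ΣAȳ = 473812.50 mm³.
x̄ = 578312.50/10450.00 = 55.34 mm; ȳ = 473812.50/10450.00 = 45.34 mm.

x̄ = 55.34 mm, ȳ = 45.34 mm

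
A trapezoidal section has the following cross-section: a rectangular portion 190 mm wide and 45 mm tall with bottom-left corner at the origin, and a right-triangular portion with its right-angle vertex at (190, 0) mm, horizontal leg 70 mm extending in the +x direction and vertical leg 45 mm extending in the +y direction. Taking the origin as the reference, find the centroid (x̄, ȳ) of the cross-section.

rectangular portion: A = 190 × 45 = 8550.00, centroid at (95.00, 22.50).
triangular portion: A = ½·70·45 = 1575.00, centroid at (213.33, 15.00).
ΣA = 10125.00 mm²
ΣAx̄ = (8550.00)(95.00) + (1575.00)(213.33) = 1148250.00 mm³
ΣAȳ = (8550.00)(22.50) + (1575.00)(15.00) = 216000.00 mm³
x̄ = 1148250.00 / 10125.00 = 113.41 mm
ȳ = 216000.00 / 10125.00 = 21.33 mm

x̄ = 113.41 mm, ȳ = 21.33 mm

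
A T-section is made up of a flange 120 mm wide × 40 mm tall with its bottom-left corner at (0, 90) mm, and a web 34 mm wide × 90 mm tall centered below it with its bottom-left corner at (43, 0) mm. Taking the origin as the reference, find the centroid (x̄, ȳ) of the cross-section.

Part | A | x̄ᵢ | ȳᵢ | A·x̄ᵢ | A·ȳᵢ
web | 3060.00 | 60.00 | 45.00 | 183600.00 | 137700.00
flange | 4800.00 | 60.00 | 110.00 | 288000.00 | 528000.00
Σ | 7860.00 |  |  | 471600.00 | 665700.00
x̄ = 471600.00 / 7860.00 = 60.00 mm
ȳ = 665700.00 / 7860.00 = 84.69 mm

x̄ = 60.00 mm, ȳ = 84.69 mm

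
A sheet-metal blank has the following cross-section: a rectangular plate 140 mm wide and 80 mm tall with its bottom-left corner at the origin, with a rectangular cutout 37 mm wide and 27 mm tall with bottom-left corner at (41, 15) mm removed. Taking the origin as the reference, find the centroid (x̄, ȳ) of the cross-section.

plate: A = 140 × 80 = 11200.00, centroid at (70.00, 40.00).
hole: A = −(37 × 27) = -999.00, centroid at (59.50, 28.50).
ΣA = 10201.00 mm²
ΣAx̄ = (11200.00)(70.00) + (-999.00)(59.50) = 724559.50 mm³
ΣAȳ = (11200.00)(40.00) + (-999.00)(28.50) = 419528.50 mm³
x̄ = 724559.50 / 10201.00 = 71.03 mm
ȳ = 419528.50 / 10201.00 = 41.13 mm

x̄ = 71.03 mm, ȳ = 41.13 mm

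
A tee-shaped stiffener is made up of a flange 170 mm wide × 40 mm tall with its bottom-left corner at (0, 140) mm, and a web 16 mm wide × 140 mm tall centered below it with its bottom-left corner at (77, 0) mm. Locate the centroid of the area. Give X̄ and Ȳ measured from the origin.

X̄ = 85.00 mm, Ȳ = 137.70 mm

web: A = 16 × 140 = 2240.00, centroid at (85.00, 70.00).
flange: A = 170 × 40 = 6800.00, centroid at (85.00, 160.00).
ΣA = 9040.00 mm², ΣAX̄ = 768400.00 mm³, ΣAȲ = 1244800.00 mm³.
X̄ = 768400.00/9040.00 = 85.00 mm; Ȳ = 1244800.00/9040.00 = 137.70 mm.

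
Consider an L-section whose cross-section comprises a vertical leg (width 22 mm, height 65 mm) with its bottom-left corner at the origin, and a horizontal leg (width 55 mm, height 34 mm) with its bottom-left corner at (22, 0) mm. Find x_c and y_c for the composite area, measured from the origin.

x_c = 32.82 mm, y_c = 23.72 mm

vertical leg: A = 22 × 65 = 1430.00, centroid at (11.00, 32.50).
horizontal leg: A = 55 × 34 = 1870.00, centroid at (49.50, 17.00).
ΣA = 3300.00 mm²
ΣAx_c = (1430.00)(11.00) + (1870.00)(49.50) = 108295.00 mm³
ΣAy_c = (1430.00)(32.50) + (1870.00)(17.00) = 78265.00 mm³
x_c = 108295.00 / 3300.00 = 32.82 mm
y_c = 78265.00 / 3300.00 = 23.72 mm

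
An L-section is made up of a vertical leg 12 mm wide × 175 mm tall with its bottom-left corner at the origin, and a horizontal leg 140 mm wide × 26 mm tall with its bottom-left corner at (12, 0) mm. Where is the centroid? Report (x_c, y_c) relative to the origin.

x_c = 54.20 mm, y_c = 40.26 mm

Part | A | x̄ᵢ | ȳᵢ | A·x̄ᵢ | A·ȳᵢ
vertical leg | 2100.00 | 6.00 | 87.50 | 12600.00 | 183750.00
horizontal leg | 3640.00 | 82.00 | 13.00 | 298480.00 | 47320.00
Σ | 5740.00 |  |  | 311080.00 | 231070.00
x_c = 311080.00 / 5740.00 = 54.20 mm
y_c = 231070.00 / 5740.00 = 40.26 mm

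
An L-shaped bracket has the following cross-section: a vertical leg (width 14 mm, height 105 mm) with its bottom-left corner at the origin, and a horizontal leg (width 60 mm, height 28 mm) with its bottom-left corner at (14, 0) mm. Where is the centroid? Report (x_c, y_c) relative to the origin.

x_c = 26.73 mm, y_c = 31.97 mm

vertical leg: A = 14 × 105 = 1470.00, centroid at (7.00, 52.50).
horizontal leg: A = 60 × 28 = 1680.00, centroid at (44.00, 14.00).
ΣA = 3150.00 mm², ΣAx_c = 84210.00 mm³, ΣAy_c = 100695.00 mm³.
x_c = 84210.00/3150.00 = 26.73 mm; y_c = 100695.00/3150.00 = 31.97 mm.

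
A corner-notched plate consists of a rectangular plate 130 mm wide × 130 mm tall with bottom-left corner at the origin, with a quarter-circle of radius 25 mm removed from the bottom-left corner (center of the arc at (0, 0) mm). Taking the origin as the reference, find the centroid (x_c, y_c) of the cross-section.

x_c = 66.63 mm, y_c = 66.63 mm

plate: A = 130 × 130 = 16900.00, centroid at (65.00, 65.00).
removed quarter-circle: A = −¼π·25² = -490.87, centroid at (10.61, 10.61).
ΣA = 16409.13 mm²
ΣAx_c = (16900.00)(65.00) + (-490.87)(10.61) = 1093291.67 mm³
ΣAy_c = (16900.00)(65.00) + (-490.87)(10.61) = 1093291.67 mm³
x_c = 1093291.67 / 16409.13 = 66.63 mm
y_c = 1093291.67 / 16409.13 = 66.63 mm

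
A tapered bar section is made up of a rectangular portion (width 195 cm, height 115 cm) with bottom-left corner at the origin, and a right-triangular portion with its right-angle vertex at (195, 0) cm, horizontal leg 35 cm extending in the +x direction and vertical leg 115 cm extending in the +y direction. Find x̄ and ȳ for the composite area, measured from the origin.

Part | A | x̄ᵢ | ȳᵢ | A·x̄ᵢ | A·ȳᵢ
rectangular portion | 22425.00 | 97.50 | 57.50 | 2186437.50 | 1289437.50
triangular portion | 2012.50 | 206.67 | 38.33 | 415916.67 | 77145.83
Σ | 24437.50 |  |  | 2602354.17 | 1366583.33
x̄ = 2602354.17 / 24437.50 = 106.49 cm
ȳ = 1366583.33 / 24437.50 = 55.92 cm

x̄ = 106.49 cm, ȳ = 55.92 cm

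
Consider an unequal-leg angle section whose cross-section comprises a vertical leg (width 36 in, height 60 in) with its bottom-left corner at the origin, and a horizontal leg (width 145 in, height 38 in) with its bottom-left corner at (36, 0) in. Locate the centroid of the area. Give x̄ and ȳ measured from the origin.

Part | A | x̄ᵢ | ȳᵢ | A·x̄ᵢ | A·ȳᵢ
vertical leg | 2160.00 | 18.00 | 30.00 | 38880.00 | 64800.00
horizontal leg | 5510.00 | 108.50 | 19.00 | 597835.00 | 104690.00
Σ | 7670.00 |  |  | 636715.00 | 169490.00
x̄ = 636715.00 / 7670.00 = 83.01 in
ȳ = 169490.00 / 7670.00 = 22.10 in

x̄ = 83.01 in, ȳ = 22.10 in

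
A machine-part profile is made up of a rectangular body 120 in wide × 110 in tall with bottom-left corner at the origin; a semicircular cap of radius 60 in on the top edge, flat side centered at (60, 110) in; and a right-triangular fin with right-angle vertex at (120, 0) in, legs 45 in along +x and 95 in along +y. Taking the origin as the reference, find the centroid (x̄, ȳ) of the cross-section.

x̄ = 67.64 in, ȳ = 74.30 in

rectangular body: A = 120 × 110 = 13200.00, centroid at (60.00, 55.00).
semicircular top: A = ½π·60² = 5654.87, centroid at (60.00, 135.46).
triangular fin: A = ½·45·95 = 2137.50, centroid at (135.00, 31.67).
ΣA = 20992.37 in²
ΣAx̄ = (13200.00)(60.00) + (5654.87)(60.00) + (2137.50)(135.00) = 1419854.51 in³
ΣAȳ = (13200.00)(55.00) + (5654.87)(135.46) + (2137.50)(31.67) = 1559722.85 in³
x̄ = 1419854.51 / 20992.37 = 67.64 in
ȳ = 1559722.85 / 20992.37 = 74.30 in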